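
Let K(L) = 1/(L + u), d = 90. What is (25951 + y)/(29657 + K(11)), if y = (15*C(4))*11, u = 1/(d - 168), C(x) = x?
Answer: 991549/1105049 ≈ 0.89729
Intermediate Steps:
u = -1/78 (u = 1/(90 - 168) = 1/(-78) = -1/78 ≈ -0.012821)
K(L) = 1/(-1/78 + L) (K(L) = 1/(L - 1/78) = 1/(-1/78 + L))
y = 660 (y = (15*4)*11 = 60*11 = 660)
(25951 + y)/(29657 + K(11)) = (25951 + 660)/(29657 + 78/(-1 + 78*11)) = 26611/(29657 + 78/(-1 + 858)) = 26611/(29657 + 78/857) = 26611/(25416127/857) = 26611*(857/25416127) = 991549/1105049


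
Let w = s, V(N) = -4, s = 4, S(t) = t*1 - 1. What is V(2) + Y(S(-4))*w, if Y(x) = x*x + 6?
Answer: 120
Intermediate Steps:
S(t) = -1 + t (S(t) = t - 1 = -1 + t)
w = 4
Y(x) = 6 + x**2 (Y(x) = x**2 + 6 = 6 + x**2)
V(2) + Y(S(-4))*w = -4 + (6 + (-1 - 4)**2)*4 = -4 + (6 + (-5)**2)*4 = -4 + (6 + 25)*4 = -4 + 31*4 = -4 + 124 = 120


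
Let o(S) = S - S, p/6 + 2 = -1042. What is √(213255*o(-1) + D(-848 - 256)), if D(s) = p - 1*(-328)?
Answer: 4*I*√371 ≈ 77.045*I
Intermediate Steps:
p = -6264 (p = -12 + 6*(-1042) = -12 - 6252 = -6264)
D(s) = -5936 (D(s) = -6264 - 1*(-328) = -6264 + 328 = -5936)
o(S) = 0
√(213255*o(-1) + D(-848 - 256)) = √(213255*0 - 5936) = √(0 - 5936) = √(-5936) = 4*I*√371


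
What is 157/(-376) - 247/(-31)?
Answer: 88005/11656 ≈ 7.5502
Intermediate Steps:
157/(-376) - 247/(-31) = 157*(-1/376) - 247*(-1/31) = -157/376 + 247/31 = 88005/11656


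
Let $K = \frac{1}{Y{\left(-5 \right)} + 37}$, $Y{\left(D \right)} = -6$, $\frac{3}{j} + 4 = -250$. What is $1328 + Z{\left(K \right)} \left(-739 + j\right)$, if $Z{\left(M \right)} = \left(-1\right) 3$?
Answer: $\frac{900439}{254} \approx 3545.0$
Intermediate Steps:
$j = - \frac{3}{254}$ ($j = \frac{3}{-4 - 250} = \frac{3}{-254} = 3 \left(- \frac{1}{254}\right) = - \frac{3}{254} \approx -0.011811$)
$K = \frac{1}{31}$ ($K = \frac{1}{-6 + 37} = \frac{1}{31} \approx 0.032258$)
$Z{\left(M \right)} = -3$
$1328 + Z{\left(K \right)} \left(-739 + j\right) = 1328 - 3 \left(-739 - \frac{3}{254}\right) = 1328 - - \frac{563127}{254} = 1328 + \frac{563127}{254} = \frac{900439}{254}$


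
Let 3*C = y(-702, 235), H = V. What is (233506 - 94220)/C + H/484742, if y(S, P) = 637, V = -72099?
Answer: 28929627939/44111522 ≈ 655.83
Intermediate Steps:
H = -72099
C = 637/3 (C = (⅓)*637 = 637/3 ≈ 212.33)
(233506 - 94220)/C + H/484742 = (233506 - 94220)/(637/3) - 72099/484742 = 139286*(3/637) - 72099*1/484742 = 59694/91 - 72099/484742 = 28929627939/44111522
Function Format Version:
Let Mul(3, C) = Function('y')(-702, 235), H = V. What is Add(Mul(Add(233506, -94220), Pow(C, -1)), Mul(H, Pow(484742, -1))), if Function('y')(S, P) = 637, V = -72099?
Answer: Rational(28929627939, 44111522) ≈ 655.83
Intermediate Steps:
H = -72099
C = Rational(637, 3) (C = Mul(Rational(1, 3), 637) = Rational(637, 3) ≈ 212.33)
Add(Mul(Add(233506, -94220), Pow(C, -1)), Mul(H, Pow(484742, -1))) = Add(Mul(Add(233506, -94220), Pow(Rational(637, 3), -1)), Mul(-72099, Pow(484742, -1))) = Add(Mul(139286, Rational(3, 637)), Mul(-72099, Rational(1, 484742))) = Add(Rational(59694, 91), Rational(-72099, 484742)) = Rational(28929627939, 44111522)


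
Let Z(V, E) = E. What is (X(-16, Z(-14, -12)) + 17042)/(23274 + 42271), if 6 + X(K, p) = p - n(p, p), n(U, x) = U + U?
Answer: 17048/65545 ≈ 0.26010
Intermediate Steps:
n(U, x) = 2*U
X(K, p) = -6 - p (X(K, p) = -6 + (p - 2*p) = -6 - p)
(X(-16, Z(-14, -12)) + 17042)/(23274 + 42271) = ((-6 - 1*(-12)) + 17042)/(23274 + 42271) = ((-6 + 12) + 17042)/65545 = (6 + 17042)*(1/65545) = 17048*(1/65545) = 17048/65545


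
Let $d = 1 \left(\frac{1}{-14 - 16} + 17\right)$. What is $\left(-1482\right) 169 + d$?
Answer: $- \frac{7513231}{30} \approx -2.5044 \cdot 10^{5}$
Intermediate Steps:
$d = \frac{509}{30}$ ($d = 1 \left(\frac{1}{-30} + 17\right) = 1 \left(- \frac{1}{30} + 17\right) = 1 \cdot \frac{509}{30} = \frac{509}{30} \approx 16.967$)
$\left(-1482\right) 169 + d = \left(-1482\right) 169 + \frac{509}{30} = -250458 + \frac{509}{30} = - \frac{7513231}{30}$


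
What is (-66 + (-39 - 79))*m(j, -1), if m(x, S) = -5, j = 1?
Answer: 920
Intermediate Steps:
(-66 + (-39 - 79))*m(j, -1) = (-66 + (-39 - 79))*(-5) = (-66 - 118)*(-5) = -184*(-5) = 920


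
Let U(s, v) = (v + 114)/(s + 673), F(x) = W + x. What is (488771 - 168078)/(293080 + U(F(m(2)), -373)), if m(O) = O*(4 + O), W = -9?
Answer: 216788468/198121821 ≈ 1.0942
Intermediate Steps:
F(x) = -9 + x
U(s, v) = (114 + v)/(673 + s)
(488771 - 168078)/(293080 + U(F(m(2)), -373)) = (488771 - 168078)/(293080 + (114 - 373)/(673 + (-9 + 2*(4 + 2)))) = 320693/(293080 - 259/(673 + (-9 + 2*6))) = 320693/(293080 - 259/(673 + (-9 + 12))) = 320693/(293080 - 259/(673 + 3)) = 320693/(293080 - 259/676) = 320693/(198121821/676) = 320693*(676/198121821) = 216788468/198121821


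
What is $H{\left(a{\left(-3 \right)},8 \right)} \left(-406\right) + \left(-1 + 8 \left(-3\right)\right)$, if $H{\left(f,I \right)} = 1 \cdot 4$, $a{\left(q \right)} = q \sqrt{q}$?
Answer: $-1649$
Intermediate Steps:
$a{\left(q \right)} = q^{\frac{3}{2}}$
$H{\left(f,I \right)} = 4$
$H{\left(a{\left(-3 \right)},8 \right)} \left(-406\right) + \left(-1 + 8 \left(-3\right)\right) = 4 \left(-406\right) + \left(-1 + 8 \left(-3\right)\right) = -1624 - 25 = -1649$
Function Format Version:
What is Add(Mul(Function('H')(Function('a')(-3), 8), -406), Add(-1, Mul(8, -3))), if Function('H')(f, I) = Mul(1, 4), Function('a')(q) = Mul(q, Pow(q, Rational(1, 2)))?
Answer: -1649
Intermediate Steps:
Function('a')(q) = Pow(q, Rational(3, 2))
Function('H')(f, I) = 4
Add(Mul(Function('H')(Function('a')(-3), 8), -406), Add(-1, Mul(8, -3))) = Add(Mul(4, -406), Add(-1, Mul(8, -3))) = Add(-1624, Add(-1, -24)) = Add(-1624, -25) = -1649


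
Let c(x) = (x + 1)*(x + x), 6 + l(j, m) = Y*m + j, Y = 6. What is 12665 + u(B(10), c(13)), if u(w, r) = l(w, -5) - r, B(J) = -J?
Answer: 12255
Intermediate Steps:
l(j, m) = -6 + j + 6*m (l(j, m) = -6 + (6*m + j) = -6 + (j + 6*m) = -6 + j + 6*m)
c(x) = 2*x*(1 + x) (c(x) = (1 + x)*(2*x) = 2*x*(1 + x))
u(w, r) = -36 + w - r (u(w, r) = (-6 + w + 6*(-5)) - r = (-6 + w - 30) - r = (-36 + w) - r = -36 + w - r)
12665 + u(B(10), c(13)) = 12665 + (-36 - 1*10 - 2*13*(1 + 13)) = 12665 + (-36 - 10 - 2*13*14) = 12665 + (-36 - 10 - 1*364) = 12665 + (-36 - 10 - 364) = 12665 - 410 = 12255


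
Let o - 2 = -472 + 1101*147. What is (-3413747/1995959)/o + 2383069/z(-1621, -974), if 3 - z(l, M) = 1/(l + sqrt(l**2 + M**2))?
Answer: 2183341197716823730281390/2746999785000272851 + 2383069*sqrt(3576317)/8528357 ≈ 7.9534e+5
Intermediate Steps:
o = 161377 (o = 2 + (-472 + 1101*147) = 2 + (-472 + 161847) = 2 + 161375 = 161377)
z(l, M) = 3 - 1/(l + sqrt(M**2 + l**2)) (z(l, M) = 3 - 1/(l + sqrt(l**2 + M**2)) = 3 - 1/(l + sqrt(M**2 + l**2)))
(-3413747/1995959)/o + 2383069/z(-1621, -974) = -3413747/1995959/161377 + 2383069/(((-1 + 3*(-1621) + 3*sqrt((-974)**2 + (-1621)**2))/(-1621 + sqrt((-974)**2 + (-1621)**2)))) = -3413747*1/1995959*(1/161377) + 2383069/(((-1 - 4863 + 3*sqrt(948676 + 2627641))/(-1621 + sqrt(948676 + 2627641)))) = -3413747/1995959*1/161377 + 2383069/(((-1 - 4863 + 3*sqrt(3576317))/(-1621 + sqrt(3576317)))) = -3413747/322101875543 + 2383069/(((-4864 + 3*sqrt(3576317))/(-1621 + sqrt(3576317)))) = -3413747/322101875543 + 2383069*((-1621 + sqrt(3576317))/(-4864 + 3*sqrt(3576317))) = -3413747/322101875543 + 2383069*(-1621 + sqrt(3576317))/(-4864 + 3*sqrt(3576317))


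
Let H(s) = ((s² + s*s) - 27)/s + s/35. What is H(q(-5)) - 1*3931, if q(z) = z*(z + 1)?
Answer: -544849/140 ≈ -3891.8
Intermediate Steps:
q(z) = z*(1 + z)
H(s) = s/35 + (-27 + 2*s²)/s (H(s) = ((s² + s²) - 27)/s + s*(1/35) = (2*s² - 27)/s + s/35 = (-27 + 2*s²)/s + s/35 = s/35 + (-27 + 2*s²)/s)
H(q(-5)) - 1*3931 = (-27*(-1/(5*(1 - 5))) + 71*(-5*(1 - 5))/35) - 1*3931 = (-27/((-5*(-4))) + 71*(-5*(-4))/35) - 3931 = (-27/20 + (71/35)*20) - 3931 = (-27*1/20 + 284/7) - 3931 = (-27/20 + 284/7) - 3931 = 5491/140 - 3931 = -544849/140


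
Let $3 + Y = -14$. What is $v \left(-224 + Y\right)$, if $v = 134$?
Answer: $-32294$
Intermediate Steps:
$Y = -17$ ($Y = -3 - 14 = -17$)
$v \left(-224 + Y\right) = 134 \left(-224 - 17\right) = 134 \left(-241\right) = -32294$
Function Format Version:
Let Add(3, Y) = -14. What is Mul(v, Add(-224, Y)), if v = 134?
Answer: -32294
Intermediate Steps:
Y = -17 (Y = Add(-3, -14) = -17)
Mul(v, Add(-224, Y)) = Mul(134, Add(-224, -17)) = Mul(134, -241) = -32294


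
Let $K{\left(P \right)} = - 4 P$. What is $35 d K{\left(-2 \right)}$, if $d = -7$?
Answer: $-1960$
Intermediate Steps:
$35 d K{\left(-2 \right)} = 35 \left(-7\right) \left(\left(-4\right) \left(-2\right)\right) = \left(-245\right) 8 = -1960$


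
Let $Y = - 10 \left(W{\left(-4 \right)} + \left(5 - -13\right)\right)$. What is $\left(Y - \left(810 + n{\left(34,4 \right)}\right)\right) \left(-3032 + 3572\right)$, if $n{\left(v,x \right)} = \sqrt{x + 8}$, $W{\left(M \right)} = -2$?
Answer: $-523800 - 1080 \sqrt{3} \approx -5.2567 \cdot 10^{5}$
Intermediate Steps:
$n{\left(v,x \right)} = \sqrt{8 + x}$
$Y = -160$ ($Y = - 10 \left(-2 + \left(5 - -13\right)\right) = - 10 \left(-2 + \left(5 + 13\right)\right) = - 10 \left(-2 + 18\right) = \left(-10\right) 16 = -160$)
$\left(Y - \left(810 + n{\left(34,4 \right)}\right)\right) \left(-3032 + 3572\right) = \left(-160 - \left(810 + \sqrt{8 + 4}\right)\right) \left(-3032 + 3572\right) = \left(-160 - \left(810 + \sqrt{12}\right)\right) 540 = \left(-160 - \left(810 + 2 \sqrt{3}\right)\right) 540 = \left(-970 - 2 \sqrt{3}\right) 540 = -523800 - 1080 \sqrt{3}$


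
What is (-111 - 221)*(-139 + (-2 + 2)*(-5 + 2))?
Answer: 46148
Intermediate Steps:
(-111 - 221)*(-139 + (-2 + 2)*(-5 + 2)) = -332*(-139 + 0*(-3)) = -332*(-139 + 0) = -332*(-139) = 46148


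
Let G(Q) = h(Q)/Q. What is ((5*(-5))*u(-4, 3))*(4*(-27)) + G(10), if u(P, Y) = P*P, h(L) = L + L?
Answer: 43202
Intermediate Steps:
h(L) = 2*L
u(P, Y) = P²
G(Q) = 2 (G(Q) = (2*Q)/Q = 2)
((5*(-5))*u(-4, 3))*(4*(-27)) + G(10) = ((5*(-5))*(-4)²)*(4*(-27)) + 2 = -25*16*(-108) + 2 = -400*(-108) + 2 = 43200 + 2 = 43202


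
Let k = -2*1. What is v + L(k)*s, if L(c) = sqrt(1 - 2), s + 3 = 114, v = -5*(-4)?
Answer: 20 + 111*I ≈ 20.0 + 111.0*I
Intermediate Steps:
v = 20
k = -2
s = 111 (s = -3 + 114 = 111)
L(c) = I (L(c) = sqrt(-1) = I)
v + L(k)*s = 20 + I*111 = 20 + 111*I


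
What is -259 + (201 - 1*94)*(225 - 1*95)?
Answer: 13651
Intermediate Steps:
-259 + (201 - 1*94)*(225 - 1*95) = -259 + (201 - 94)*(225 - 95) = -259 + 107*130 = -259 + 13910 = 13651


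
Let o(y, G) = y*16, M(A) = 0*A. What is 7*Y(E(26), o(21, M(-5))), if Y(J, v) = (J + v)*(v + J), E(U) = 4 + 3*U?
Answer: 1223068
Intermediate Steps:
M(A) = 0
o(y, G) = 16*y
Y(J, v) = (J + v)² (Y(J, v) = (J + v)*(J + v) = (J + v)²)
7*Y(E(26), o(21, M(-5))) = 7*((4 + 3*26) + 16*21)² = 7*((4 + 78) + 336)² = 7*(82 + 336)² = 7*418² = 7*174724 = 1223068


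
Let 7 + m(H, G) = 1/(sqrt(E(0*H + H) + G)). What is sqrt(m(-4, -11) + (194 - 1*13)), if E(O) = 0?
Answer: sqrt(21054 - 11*I*sqrt(11))/11 ≈ 13.191 - 0.011429*I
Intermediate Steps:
m(H, G) = -7 + 1/sqrt(G) (m(H, G) = -7 + 1/(sqrt(0 + G)) = -7 + 1/(sqrt(G)) = -7 + 1/sqrt(G))
sqrt(m(-4, -11) + (194 - 1*13)) = sqrt((-7 + 1/sqrt(-11)) + (194 - 1*13)) = sqrt((-7 - I*sqrt(11)/11) + (194 - 13)) = sqrt((-7 - I*sqrt(11)/11) + 181) = sqrt(174 - I*sqrt(11)/11)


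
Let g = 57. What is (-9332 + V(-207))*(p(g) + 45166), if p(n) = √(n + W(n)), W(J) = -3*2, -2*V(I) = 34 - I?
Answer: -426931615 - 18905*√51/2 ≈ -4.2700e+8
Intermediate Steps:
V(I) = -17 + I/2 (V(I) = -(34 - I)/2 = -17 + I/2)
W(J) = -6
p(n) = √(-6 + n) (p(n) = √(n - 6) = √(-6 + n))
(-9332 + V(-207))*(p(g) + 45166) = (-9332 + (-17 + (½)*(-207)))*(√(-6 + 57) + 45166) = (-9332 + (-17 - 207/2))*(√51 + 45166) = (-9332 - 241/2)*(45166 + √51) = -18905*(45166 + √51)/2 = -426931615 - 18905*√51/2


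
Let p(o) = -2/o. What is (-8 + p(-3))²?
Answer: 484/9 ≈ 53.778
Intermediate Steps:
(-8 + p(-3))² = (-8 - 2/(-3))² = (-8 - 2*(-⅓))² = (-8 + ⅔)² = (-22/3)² = 484/9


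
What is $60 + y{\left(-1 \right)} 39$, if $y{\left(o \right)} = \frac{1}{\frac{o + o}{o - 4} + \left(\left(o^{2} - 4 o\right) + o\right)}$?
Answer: $\frac{1515}{22} \approx 68.864$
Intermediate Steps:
$y{\left(o \right)} = \frac{1}{o^{2} - 3 o + \frac{2 o}{-4 + o}}$ ($y{\left(o \right)} = \frac{1}{\frac{2 o}{-4 + o} + \left(o^{2} - 3 o\right)} = \frac{1}{o^{2} - 3 o + \frac{2 o}{-4 + o}}$)
$60 + y{\left(-1 \right)} 39 = 60 + \frac{-4 - 1}{\left(-1\right) \left(14 + \left(-1\right)^{2} - -7\right)} 39 = 60 + \left(-1\right) \frac{1}{14 + 1 + 7} \left(-5\right) 39 = 60 + \left(-1\right) \frac{1}{22} \left(-5\right) 39 = 60 + \frac{5}{22} \cdot 39 = 60 + \frac{195}{22} = \frac{1515}{22}$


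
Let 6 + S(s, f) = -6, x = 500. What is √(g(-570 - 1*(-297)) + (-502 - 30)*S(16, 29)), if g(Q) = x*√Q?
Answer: 2*√(1596 + 125*I*√273) ≈ 91.719 + 45.036*I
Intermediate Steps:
S(s, f) = -12 (S(s, f) = -6 - 6 = -12)
g(Q) = 500*√Q
√(g(-570 - 1*(-297)) + (-502 - 30)*S(16, 29)) = √(500*√(-570 - 1*(-297)) + (-502 - 30)*(-12)) = √(500*√(-570 + 297) - 532*(-12)) = √(500*√(-273) + 6384) = √(500*(I*√273) + 6384) = √(500*I*√273 + 6384) = √(6384 + 500*I*√273)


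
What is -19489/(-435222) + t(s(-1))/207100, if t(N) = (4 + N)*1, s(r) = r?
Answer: 2018738783/45067238100 ≈ 0.044794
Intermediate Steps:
t(N) = 4 + N
-19489/(-435222) + t(s(-1))/207100 = -19489/(-435222) + (4 - 1)/207100 = -19489*(-1/435222) + 3*(1/207100) = 19489/435222 + 3/207100 = 2018738783/45067238100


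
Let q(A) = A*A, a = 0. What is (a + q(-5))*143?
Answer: 3575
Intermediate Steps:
q(A) = A²
(a + q(-5))*143 = (0 + (-5)²)*143 = (0 + 25)*143 = 25*143 = 3575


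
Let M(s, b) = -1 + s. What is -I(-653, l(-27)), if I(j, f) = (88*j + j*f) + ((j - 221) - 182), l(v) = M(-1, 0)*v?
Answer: 93782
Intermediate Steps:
l(v) = -2*v (l(v) = (-1 - 1)*v = -2*v)
I(j, f) = -403 + 89*j + f*j (I(j, f) = (88*j + f*j) + ((-221 + j) - 182) = (88*j + f*j) + (-403 + j) = -403 + 89*j + f*j)
-I(-653, l(-27)) = -(-403 + 89*(-653) - 2*(-27)*(-653)) = -(-403 - 58117 + 54*(-653)) = -(-403 - 58117 - 35262) = -1*(-93782) = 93782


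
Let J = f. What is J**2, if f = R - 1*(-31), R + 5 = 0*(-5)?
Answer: 676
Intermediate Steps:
R = -5 (R = -5 + 0*(-5) = -5 + 0 = -5)
f = 26 (f = -5 - 1*(-31) = -5 + 31 = 26)
J = 26
J**2 = 26**2 = 676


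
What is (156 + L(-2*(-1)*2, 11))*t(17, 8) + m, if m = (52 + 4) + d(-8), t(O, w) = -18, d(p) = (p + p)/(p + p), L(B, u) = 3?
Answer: -2805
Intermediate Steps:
d(p) = 1 (d(p) = (2*p)/((2*p)) = (2*p)*(1/(2*p)) = 1)
m = 57 (m = (52 + 4) + 1 = 56 + 1 = 57)
(156 + L(-2*(-1)*2, 11))*t(17, 8) + m = (156 + 3)*(-18) + 57 = 159*(-18) + 57 = -2862 + 57 = -2805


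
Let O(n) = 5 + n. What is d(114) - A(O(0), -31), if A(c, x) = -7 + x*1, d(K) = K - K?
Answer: 38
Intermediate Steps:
d(K) = 0
A(c, x) = -7 + x
d(114) - A(O(0), -31) = 0 - (-7 - 31) = 0 - 1*(-38) = 0 + 38 = 38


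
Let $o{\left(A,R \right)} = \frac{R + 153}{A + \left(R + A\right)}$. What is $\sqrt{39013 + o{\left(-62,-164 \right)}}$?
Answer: $\frac{\sqrt{22471510}}{24} \approx 197.52$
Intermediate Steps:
$o{\left(A,R \right)} = \frac{153 + R}{R + 2 A}$ ($o{\left(A,R \right)} = \frac{153 + R}{A + \left(A + R\right)} = \frac{153 + R}{R + 2 A}$)
$\sqrt{39013 + o{\left(-62,-164 \right)}} = \sqrt{39013 + \frac{153 - 164}{-164 + 2 \left(-62\right)}} = \sqrt{39013 + \frac{1}{-164 - 124} \left(-11\right)} = \sqrt{39013 + \frac{1}{-288} \left(-11\right)} = \sqrt{39013 - - \frac{11}{288}} = \sqrt{39013 + \frac{11}{288}} = \sqrt{\frac{11235755}{288}} = \frac{\sqrt{22471510}}{24}$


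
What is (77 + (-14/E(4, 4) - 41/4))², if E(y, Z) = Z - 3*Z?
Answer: 18769/4 ≈ 4692.3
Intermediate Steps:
E(y, Z) = -2*Z
(77 + (-14/E(4, 4) - 41/4))² = (77 + (-14/((-2*4)) - 41/4))² = (77 + (-14/(-8) - 41*¼))² = (77 + (-14*(-⅛) - 41/4))² = (77 + (7/4 - 41/4))² = (77 - 17/2)² = (137/2)² = 18769/4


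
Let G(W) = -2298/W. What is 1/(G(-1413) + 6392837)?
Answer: 471/3011026993 ≈ 1.5643e-7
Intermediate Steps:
1/(G(-1413) + 6392837) = 1/(-2298/(-1413) + 6392837) = 1/(-2298*(-1/1413) + 6392837) = 1/(766/471 + 6392837) = 1/(3011026993/471) = 471/3011026993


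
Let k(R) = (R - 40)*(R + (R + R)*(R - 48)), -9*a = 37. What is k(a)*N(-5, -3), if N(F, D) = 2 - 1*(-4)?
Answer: -27292162/243 ≈ -1.1231e+5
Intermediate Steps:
N(F, D) = 6 (N(F, D) = 2 + 4 = 6)
a = -37/9 (a = -⅑*37 = -37/9 ≈ -4.1111)
k(R) = (-40 + R)*(R + 2*R*(-48 + R)) (k(R) = (-40 + R)*(R + (2*R)*(-48 + R)) = (-40 + R)*(R + 2*R*(-48 + R)))
k(a)*N(-5, -3) = -37*(3800 - 175*(-37/9) + 2*(-37/9)²)/9*6 = -37*(3800 + 6475/9 + 2*(1369/81))/9*6 = -37*(3800 + 6475/9 + 2738/81)/9*6 = -37/9*368813/81*6 = -13646081/729*6 = -27292162/243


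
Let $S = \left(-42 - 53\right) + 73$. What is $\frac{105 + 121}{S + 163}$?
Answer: $\frac{226}{141} \approx 1.6028$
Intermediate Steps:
$S = -22$ ($S = -95 + 73 = -22$)
$\frac{105 + 121}{S + 163} = \frac{105 + 121}{-22 + 163} = \frac{226}{141}$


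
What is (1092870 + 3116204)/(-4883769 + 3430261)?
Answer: -2104537/726754 ≈ -2.8958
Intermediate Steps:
(1092870 + 3116204)/(-4883769 + 3430261) = 4209074/(-1453508) = 4209074*(-1/1453508) = -2104537/726754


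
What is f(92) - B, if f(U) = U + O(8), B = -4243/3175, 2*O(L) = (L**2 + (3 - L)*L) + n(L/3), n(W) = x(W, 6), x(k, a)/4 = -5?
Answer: 302693/3175 ≈ 95.336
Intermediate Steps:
x(k, a) = -20 (x(k, a) = 4*(-5) = -20)
n(W) = -20
O(L) = -10 + L**2/2 + L*(3 - L)/2 (O(L) = ((L**2 + (3 - L)*L) - 20)/2 = ((L**2 + L*(3 - L)) - 20)/2 = (-20 + L**2 + L*(3 - L))/2 = -10 + L**2/2 + L*(3 - L)/2)
B = -4243/3175 (B = -4243*1/3175 = -4243/3175 ≈ -1.3364)
f(U) = 2 + U (f(U) = U + (-10 + (3/2)*8) = U + (-10 + 12) = U + 2 = 2 + U)
f(92) - B = (2 + 92) - 1*(-4243/3175) = 94 + 4243/3175 = 302693/3175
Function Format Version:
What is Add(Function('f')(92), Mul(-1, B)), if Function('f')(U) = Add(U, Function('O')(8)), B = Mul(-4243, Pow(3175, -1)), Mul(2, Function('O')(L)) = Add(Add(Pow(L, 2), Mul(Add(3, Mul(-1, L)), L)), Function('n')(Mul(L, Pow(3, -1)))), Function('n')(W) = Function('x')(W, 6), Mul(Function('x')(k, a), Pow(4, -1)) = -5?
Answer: Rational(302693, 3175) ≈ 95.336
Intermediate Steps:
Function('x')(k, a) = -20 (Function('x')(k, a) = Mul(4, -5) = -20)
Function('n')(W) = -20
Function('O')(L) = Add(-10, Mul(Rational(1, 2), Pow(L, 2)), Mul(Rational(1, 2), L, Add(3, Mul(-1, L)))) (Function('O')(L) = Mul(Rational(1, 2), Add(Add(Pow(L, 2), Mul(Add(3, Mul(-1, L)), L)), -20)) = Mul(Rational(1, 2), Add(Add(Pow(L, 2), Mul(L, Add(3, Mul(-1, L)))), -20)) = Mul(Rational(1, 2), Add(-20, Pow(L, 2), Mul(L, Add(3, Mul(-1, L))))) = Add(-10, Mul(Rational(1, 2), Pow(L, 2)), Mul(Rational(1, 2), L, Add(3, Mul(-1, L)))))
B = Rational(-4243, 3175) (B = Mul(-4243, Rational(1, 3175)) = Rational(-4243, 3175) ≈ -1.3364)
Function('f')(U) = Add(2, U) (Function('f')(U) = Add(U, Add(-10, Mul(Rational(3, 2), 8))) = Add(U, Add(-10, 12)) = Add(U, 2) = Add(2, U))
Add(Function('f')(92), Mul(-1, B)) = Add(Add(2, 92), Mul(-1, Rational(-4243, 3175))) = Add(94, Rational(4243, 3175)) = Rational(302693, 3175)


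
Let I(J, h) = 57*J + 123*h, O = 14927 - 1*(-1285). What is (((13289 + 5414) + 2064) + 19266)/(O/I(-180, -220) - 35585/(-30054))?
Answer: 935450510505/17516599 ≈ 53404.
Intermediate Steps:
O = 16212 (O = 14927 + 1285 = 16212)
(((13289 + 5414) + 2064) + 19266)/(O/I(-180, -220) - 35585/(-30054)) = (((13289 + 5414) + 2064) + 19266)/(16212/(57*(-180) + 123*(-220)) - 35585/(-30054)) = ((18703 + 2064) + 19266)/(16212/(-10260 - 27060) - 35585*(-1/30054)) = (20767 + 19266)/(16212/(-37320) + 35585/30054) = 40033/(16212*(-1/37320) + 35585/30054) = 40033/(-1351/3110 + 35585/30054) = 40033/(17516599/23366985) = 40033*(23366985/17516599) = 935450510505/17516599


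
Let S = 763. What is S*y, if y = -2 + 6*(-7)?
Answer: -33572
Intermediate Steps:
y = -44 (y = -2 - 42 = -44)
S*y = 763*(-44) = -33572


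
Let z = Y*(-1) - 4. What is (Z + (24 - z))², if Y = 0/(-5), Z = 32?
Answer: 3600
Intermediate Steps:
Y = 0 (Y = 0*(-⅕) = 0)
z = -4 (z = 0*(-1) - 4 = 0 - 4 = -4)
(Z + (24 - z))² = (32 + (24 - 1*(-4)))² = (32 + (24 + 4))² = (32 + 28)² = 60² = 3600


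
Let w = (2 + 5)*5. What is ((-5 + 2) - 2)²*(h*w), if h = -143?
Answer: -125125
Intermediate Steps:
w = 35 (w = 7*5 = 35)
((-5 + 2) - 2)²*(h*w) = ((-5 + 2) - 2)²*(-143*35) = (-3 - 2)²*(-5005) = (-5)²*(-5005) = 25*(-5005) = -125125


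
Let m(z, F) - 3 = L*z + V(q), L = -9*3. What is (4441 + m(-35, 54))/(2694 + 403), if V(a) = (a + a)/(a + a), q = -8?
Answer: 5390/3097 ≈ 1.7404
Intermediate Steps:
V(a) = 1 (V(a) = (2*a)/((2*a)) = (2*a)*(1/(2*a)) = 1)
L = -27
m(z, F) = 4 - 27*z (m(z, F) = 3 + (-27*z + 1) = 3 + (1 - 27*z) = 4 - 27*z)
(4441 + m(-35, 54))/(2694 + 403) = (4441 + (4 - 27*(-35)))/(2694 + 403) = (4441 + (4 + 945))/3097 = (4441 + 949)*(1/3097) = 5390*(1/3097) = 5390/3097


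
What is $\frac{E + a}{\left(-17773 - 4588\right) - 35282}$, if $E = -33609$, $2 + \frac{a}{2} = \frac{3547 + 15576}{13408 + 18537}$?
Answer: $\frac{1073729039}{1841405635} \approx 0.5831$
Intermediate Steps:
$a = - \frac{89534}{31945}$ ($a = -4 + 2 \frac{3547 + 15576}{13408 + 18537} = -4 + 2 \cdot \frac{19123}{31945} = -4 + \frac{38246}{31945} = - \frac{89534}{31945} \approx -2.8028$)
$\frac{E + a}{\left(-17773 - 4588\right) - 35282} = \frac{-33609 - \frac{89534}{31945}}{\left(-17773 - 4588\right) - 35282} = - \frac{1073729039}{31945 \left(-22361 - 35282\right)} = - \frac{1073729039}{31945 \left(-57643\right)} = \left(- \frac{1073729039}{31945}\right) \left(- \frac{1}{57643}\right) = \frac{1073729039}{1841405635}$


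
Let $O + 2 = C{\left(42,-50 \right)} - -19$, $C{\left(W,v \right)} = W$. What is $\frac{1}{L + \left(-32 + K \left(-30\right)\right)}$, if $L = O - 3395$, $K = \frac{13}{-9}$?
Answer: $- \frac{3}{9974} \approx -0.00030078$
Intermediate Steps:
$K = - \frac{13}{9}$ ($K = 13 \left(- \frac{1}{9}\right) = - \frac{13}{9} \approx -1.4444$)
$O = 59$ ($O = -2 + \left(42 - -19\right) = -2 + \left(42 + 19\right) = -2 + 61 = 59$)
$L = -3336$ ($L = 59 - 3395 = -3336$)
$\frac{1}{L + \left(-32 + K \left(-30\right)\right)} = \frac{1}{-3336 - - \frac{34}{3}} = \frac{1}{-3336 + \left(-32 + \frac{130}{3}\right)} = \frac{1}{-3336 + \frac{34}{3}} = \frac{1}{- \frac{9974}{3}} = - \frac{3}{9974}$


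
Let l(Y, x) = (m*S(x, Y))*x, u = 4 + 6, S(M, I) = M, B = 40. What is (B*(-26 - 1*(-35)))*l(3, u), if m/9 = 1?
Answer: 324000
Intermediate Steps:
u = 10
m = 9 (m = 9*1 = 9)
l(Y, x) = 9*x² (l(Y, x) = (9*x)*x = 9*x²)
(B*(-26 - 1*(-35)))*l(3, u) = (40*(-26 - 1*(-35)))*(9*10²) = (40*(-26 + 35))*(9*100) = (40*9)*900 = 360*900 = 324000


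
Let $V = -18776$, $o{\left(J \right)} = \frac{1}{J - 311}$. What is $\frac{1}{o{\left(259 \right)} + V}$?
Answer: $- \frac{52}{976353} \approx -5.3259 \cdot 10^{-5}$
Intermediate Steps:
$o{\left(J \right)} = \frac{1}{-311 + J}$
$\frac{1}{o{\left(259 \right)} + V} = \frac{1}{\frac{1}{-311 + 259} - 18776} = \frac{1}{\frac{1}{-52} - 18776} = \frac{1}{- \frac{1}{52} - 18776} = \frac{1}{- \frac{976353}{52}} = - \frac{52}{976353}$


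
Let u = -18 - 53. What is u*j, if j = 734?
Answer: -52114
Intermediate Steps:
u = -71
u*j = -71*734 = -52114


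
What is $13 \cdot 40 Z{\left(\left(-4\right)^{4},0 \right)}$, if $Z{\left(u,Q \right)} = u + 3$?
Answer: $134680$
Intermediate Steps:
$Z{\left(u,Q \right)} = 3 + u$
$13 \cdot 40 Z{\left(\left(-4\right)^{4},0 \right)} = 13 \cdot 40 \left(3 + \left(-4\right)^{4}\right) = 520 \left(3 + 256\right) = 520 \cdot 259 = 134680$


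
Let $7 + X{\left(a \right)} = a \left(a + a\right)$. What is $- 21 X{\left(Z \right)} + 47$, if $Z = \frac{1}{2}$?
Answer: $\frac{367}{2} \approx 183.5$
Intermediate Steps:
$Z = \frac{1}{2} \approx 0.5$
$X{\left(a \right)} = -7 + 2 a^{2}$ ($X{\left(a \right)} = -7 + a \left(a + a\right) = -7 + a 2 a = -7 + 2 a^{2}$)
$- 21 X{\left(Z \right)} + 47 = - 21 \left(-7 + \frac{2}{4}\right) + 47 = - 21 \left(-7 + 2 \cdot \frac{1}{4}\right) + 47 = - 21 \left(-7 + \frac{1}{2}\right) + 47 = \left(-21\right) \left(- \frac{13}{2}\right) + 47 = \frac{273}{2} + 47 = \frac{367}{2}$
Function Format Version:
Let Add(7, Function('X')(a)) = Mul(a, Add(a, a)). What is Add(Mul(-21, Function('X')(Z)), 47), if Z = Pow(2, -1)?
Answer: Rational(367, 2) ≈ 183.50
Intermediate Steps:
Z = Rational(1, 2) ≈ 0.50000
Function('X')(a) = Add(-7, Mul(2, Pow(a, 2))) (Function('X')(a) = Add(-7, Mul(a, Add(a, a))) = Add(-7, Mul(a, Mul(2, a))) = Add(-7, Mul(2, Pow(a, 2))))
Add(Mul(-21, Function('X')(Z)), 47) = Add(Mul(-21, Add(-7, Mul(2, Pow(Rational(1, 2), 2)))), 47) = Add(Mul(-21, Add(-7, Mul(2, Rational(1, 4)))), 47) = Add(Mul(-21, Add(-7, Rational(1, 2))), 47) = Add(Mul(-21, Rational(-13, 2)), 47) = Add(Rational(273, 2), 47) = Rational(367, 2)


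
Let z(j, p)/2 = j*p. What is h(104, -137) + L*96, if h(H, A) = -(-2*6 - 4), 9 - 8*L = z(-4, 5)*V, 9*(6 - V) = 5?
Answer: 8212/3 ≈ 2737.3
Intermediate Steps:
V = 49/9 (V = 6 - 1/9*5 = 6 - 5/9 = 49/9 ≈ 5.4444)
z(j, p) = 2*j*p (z(j, p) = 2*(j*p) = 2*j*p)
L = 2041/72 (L = 9/8 - 2*(-4)*5*49/(8*9) = 9/8 - (-5)*49/9 = 9/8 - 1/8*(-1960/9) = 9/8 + 245/9 = 2041/72 ≈ 28.347)
h(H, A) = 16 (h(H, A) = -(-12 - 4) = -1*(-16) = 16)
h(104, -137) + L*96 = 16 + (2041/72)*96 = 16 + 8164/3 = 8212/3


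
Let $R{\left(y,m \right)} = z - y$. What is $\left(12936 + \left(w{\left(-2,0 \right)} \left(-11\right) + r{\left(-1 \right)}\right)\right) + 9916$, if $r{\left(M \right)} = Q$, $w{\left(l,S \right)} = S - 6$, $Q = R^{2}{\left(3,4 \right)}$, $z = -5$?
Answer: $22982$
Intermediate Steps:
$R{\left(y,m \right)} = -5 - y$
$Q = 64$ ($Q = \left(-5 - 3\right)^{2} = \left(-8\right)^{2} = 64$)
$w{\left(l,S \right)} = -6 + S$
$r{\left(M \right)} = 64$
$\left(12936 + \left(w{\left(-2,0 \right)} \left(-11\right) + r{\left(-1 \right)}\right)\right) + 9916 = \left(12936 + \left(\left(-6 + 0\right) \left(-11\right) + 64\right)\right) + 9916 = \left(12936 + \left(\left(-6\right) \left(-11\right) + 64\right)\right) + 9916 = \left(12936 + \left(66 + 64\right)\right) + 9916 = \left(12936 + 130\right) + 9916 = 13066 + 9916 = 22982$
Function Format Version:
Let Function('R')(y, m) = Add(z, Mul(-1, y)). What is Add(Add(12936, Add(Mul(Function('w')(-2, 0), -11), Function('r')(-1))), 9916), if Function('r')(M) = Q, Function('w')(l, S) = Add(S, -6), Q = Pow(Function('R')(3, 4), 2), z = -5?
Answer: 22982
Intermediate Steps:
Function('R')(y, m) = Add(-5, Mul(-1, y))
Q = 64 (Q = Pow(Add(-5, Mul(-1, 3)), 2) = Pow(Add(-5, -3), 2) = Pow(-8, 2) = 64)
Function('w')(l, S) = Add(-6, S)
Function('r')(M) = 64
Add(Add(12936, Add(Mul(Function('w')(-2, 0), -11), Function('r')(-1))), 9916) = Add(Add(12936, Add(Mul(Add(-6, 0), -11), 64)), 9916) = Add(Add(12936, Add(Mul(-6, -11), 64)), 9916) = Add(Add(12936, Add(66, 64)), 9916) = Add(Add(12936, 130), 9916) = Add(13066, 9916) = 22982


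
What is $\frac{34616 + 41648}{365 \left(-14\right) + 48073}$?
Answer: $\frac{76264}{42963} \approx 1.7751$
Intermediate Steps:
$\frac{34616 + 41648}{365 \left(-14\right) + 48073} = \frac{76264}{-5110 + 48073} = \frac{76264}{42963}$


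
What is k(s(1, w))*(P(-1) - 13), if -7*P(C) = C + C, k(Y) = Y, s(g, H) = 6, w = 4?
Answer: -534/7 ≈ -76.286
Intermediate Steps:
P(C) = -2*C/7 (P(C) = -(C + C)/7 = -2*C/7)
k(s(1, w))*(P(-1) - 13) = 6*(-2/7*(-1) - 13) = 6*(2/7 - 13) = 6*(-89/7) = -534/7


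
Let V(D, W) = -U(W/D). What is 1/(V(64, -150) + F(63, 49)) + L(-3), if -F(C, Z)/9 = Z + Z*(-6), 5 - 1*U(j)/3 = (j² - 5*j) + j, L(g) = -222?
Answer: -507987146/2288235 ≈ -222.00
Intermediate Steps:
U(j) = 15 - 3*j² + 12*j (U(j) = 15 - 3*((j² - 5*j) + j) = 15 - 3*(j² - 4*j) = 15 + (-3*j² + 12*j) = 15 - 3*j² + 12*j)
F(C, Z) = 45*Z (F(C, Z) = -9*(Z + Z*(-6)) = -9*(Z - 6*Z) = -(-45)*Z = 45*Z)
V(D, W) = -15 - 12*W/D + 3*W²/D² (V(D, W) = -(15 - 3*W²/D² + 12*(W/D)) = -(15 - 3*W²/D² + 12*W/D) = -15 - 12*W/D + 3*W²/D²)
1/(V(64, -150) + F(63, 49)) + L(-3) = 1/((-15 - 12*(-150)/64 + 3*(-150)²/64²) + 45*49) - 222 = 1/((-15 - 12*(-150)*1/64 + 3*(1/4096)*22500) + 2205) - 222 = 1/((-15 + 225/8 + 16875/1024) + 2205) - 222 = 1/(30315/1024 + 2205) - 222 = 1/(2288235/1024) - 222 = 1024/2288235 - 222 = -507987146/2288235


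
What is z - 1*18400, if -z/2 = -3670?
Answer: -11060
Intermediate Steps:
z = 7340 (z = -2*(-3670) = 7340)
z - 1*18400 = 7340 - 1*18400 = 7340 - 18400 = -11060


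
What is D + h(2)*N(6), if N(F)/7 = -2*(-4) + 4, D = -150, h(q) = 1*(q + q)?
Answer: 186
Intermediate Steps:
h(q) = 2*q (h(q) = 1*(2*q) = 2*q)
N(F) = 84 (N(F) = 7*(-2*(-4) + 4) = 7*(8 + 4) = 7*12 = 84)
D + h(2)*N(6) = -150 + (2*2)*84 = -150 + 4*84 = -150 + 336 = 186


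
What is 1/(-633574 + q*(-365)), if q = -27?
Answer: -1/623719 ≈ -1.6033e-6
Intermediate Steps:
1/(-633574 + q*(-365)) = 1/(-633574 - 27*(-365)) = 1/(-633574 + 9855) = 1/(-623719) = -1/623719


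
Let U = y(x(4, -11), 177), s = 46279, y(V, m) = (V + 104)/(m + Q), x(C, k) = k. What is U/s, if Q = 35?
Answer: 93/9811148 ≈ 9.4790e-6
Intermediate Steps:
y(V, m) = (104 + V)/(35 + m) (y(V, m) = (V + 104)/(m + 35) = (104 + V)/(35 + m))
U = 93/212 (U = (104 - 11)/(35 + 177) = 93/212 ≈ 0.43868)
U/s = (93/212)/46279 = (93/212)*(1/46279) = 93/9811148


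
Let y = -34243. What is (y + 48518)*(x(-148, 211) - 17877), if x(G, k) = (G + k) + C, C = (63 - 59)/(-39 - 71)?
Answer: -2797249060/11 ≈ -2.5430e+8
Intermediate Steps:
C = -2/55 (C = 4/(-110) = 4*(-1/110) = -2/55 ≈ -0.036364)
x(G, k) = -2/55 + G + k (x(G, k) = (G + k) - 2/55 = -2/55 + G + k)
(y + 48518)*(x(-148, 211) - 17877) = (-34243 + 48518)*((-2/55 - 148 + 211) - 17877) = 14275*(3463/55 - 17877) = 14275*(-979772/55) = -2797249060/11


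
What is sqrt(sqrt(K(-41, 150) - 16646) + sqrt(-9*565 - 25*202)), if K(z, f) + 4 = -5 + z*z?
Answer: sqrt(I)*sqrt(sqrt(10135) + sqrt(14974)) ≈ 10.56 + 10.56*I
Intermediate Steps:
K(z, f) = -9 + z**2 (K(z, f) = -4 + (-5 + z*z) = -4 + (-5 + z**2) = -9 + z**2)
sqrt(sqrt(K(-41, 150) - 16646) + sqrt(-9*565 - 25*202)) = sqrt(sqrt((-9 + (-41)**2) - 16646) + sqrt(-9*565 - 25*202)) = sqrt(sqrt((-9 + 1681) - 16646) + sqrt(-5085 - 5050)) = sqrt(sqrt(1672 - 16646) + sqrt(-10135)) = sqrt(sqrt(-14974) + I*sqrt(10135)) = sqrt(I*sqrt(14974) + I*sqrt(10135)) = sqrt(I*sqrt(10135) + I*sqrt(14974))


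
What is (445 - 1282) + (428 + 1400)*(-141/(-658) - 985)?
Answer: -12607177/7 ≈ -1.8010e+6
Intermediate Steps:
(445 - 1282) + (428 + 1400)*(-141/(-658) - 985) = -837 + 1828*(-141*(-1/658) - 985) = -837 + 1828*(3/14 - 985) = -837 + 1828*(-13787/14) = -837 - 12601318/7 = -12607177/7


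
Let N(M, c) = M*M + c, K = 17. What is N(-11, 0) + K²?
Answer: 410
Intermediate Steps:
N(M, c) = c + M² (N(M, c) = M² + c = c + M²)
N(-11, 0) + K² = (0 + (-11)²) + 17² = (0 + 121) + 289 = 121 + 289 = 410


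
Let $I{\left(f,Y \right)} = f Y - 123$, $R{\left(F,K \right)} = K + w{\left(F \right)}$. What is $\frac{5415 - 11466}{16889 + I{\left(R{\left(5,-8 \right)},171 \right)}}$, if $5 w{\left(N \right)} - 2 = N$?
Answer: $- \frac{30255}{78187} \approx -0.38696$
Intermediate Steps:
$w{\left(N \right)} = \frac{2}{5} + \frac{N}{5}$
$R{\left(F,K \right)} = \frac{2}{5} + K + \frac{F}{5}$ ($R{\left(F,K \right)} = K + \left(\frac{2}{5} + \frac{F}{5}\right) = \frac{2}{5} + K + \frac{F}{5}$)
$I{\left(f,Y \right)} = -123 + Y f$ ($I{\left(f,Y \right)} = Y f - 123 = -123 + Y f$)
$\frac{5415 - 11466}{16889 + I{\left(R{\left(5,-8 \right)},171 \right)}} = \frac{5415 - 11466}{16889 + \left(-123 + 171 \left(\frac{2}{5} - 8 + \frac{1}{5} \cdot 5\right)\right)} = - \frac{6051}{16889 + \left(-123 + 171 \left(\frac{2}{5} - 8 + 1\right)\right)} = - \frac{6051}{16889 + \left(-123 + 171 \left(- \frac{33}{5}\right)\right)} = - \frac{6051}{16889 - \frac{6258}{5}} = - \frac{6051}{\frac{78187}{5}} = \left(-6051\right) \frac{5}{78187} = - \frac{30255}{78187}$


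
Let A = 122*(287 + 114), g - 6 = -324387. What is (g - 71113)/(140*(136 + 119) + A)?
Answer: -197747/42311 ≈ -4.6737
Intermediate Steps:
g = -324381 (g = 6 - 324387 = -324381)
A = 48922 (A = 122*401 = 48922)
(g - 71113)/(140*(136 + 119) + A) = (-324381 - 71113)/(140*(136 + 119) + 48922) = -395494/(140*255 + 48922) = -395494/(35700 + 48922) = -395494/84622 = -395494*1/84622 = -197747/42311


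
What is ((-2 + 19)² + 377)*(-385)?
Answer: -256410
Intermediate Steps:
((-2 + 19)² + 377)*(-385) = (17² + 377)*(-385) = (289 + 377)*(-385) = 666*(-385) = -256410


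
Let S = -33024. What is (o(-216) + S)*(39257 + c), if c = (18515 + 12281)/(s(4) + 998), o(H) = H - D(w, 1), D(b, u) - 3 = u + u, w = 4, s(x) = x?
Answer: -654366487975/501 ≈ -1.3061e+9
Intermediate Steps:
D(b, u) = 3 + 2*u (D(b, u) = 3 + (u + u) = 3 + 2*u)
o(H) = -5 + H (o(H) = H - (3 + 2*1) = H - (3 + 2) = H - 1*5 = H - 5 = -5 + H)
c = 15398/501 (c = (18515 + 12281)/(4 + 998) = 30796/1002 = 30796*(1/1002) = 15398/501 ≈ 30.735)
(o(-216) + S)*(39257 + c) = ((-5 - 216) - 33024)*(39257 + 15398/501) = (-221 - 33024)*(19683155/501) = -33245*19683155/501 = -654366487975/501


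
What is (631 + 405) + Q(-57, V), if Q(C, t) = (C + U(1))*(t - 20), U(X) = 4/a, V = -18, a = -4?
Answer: 3240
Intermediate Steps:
U(X) = -1 (U(X) = 4/(-4) = 4*(-¼) = -1)
Q(C, t) = (-1 + C)*(-20 + t) (Q(C, t) = (C - 1)*(t - 20) = (-1 + C)*(-20 + t))
(631 + 405) + Q(-57, V) = (631 + 405) + (20 - 1*(-18) - 20*(-57) - 57*(-18)) = 1036 + (20 + 18 + 1140 + 1026) = 1036 + 2204 = 3240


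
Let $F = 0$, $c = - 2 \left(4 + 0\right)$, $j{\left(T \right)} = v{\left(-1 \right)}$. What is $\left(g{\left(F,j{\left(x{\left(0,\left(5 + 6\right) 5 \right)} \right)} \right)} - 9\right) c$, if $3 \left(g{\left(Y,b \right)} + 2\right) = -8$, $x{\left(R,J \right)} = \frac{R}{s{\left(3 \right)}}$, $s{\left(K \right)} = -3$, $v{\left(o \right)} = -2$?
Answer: $\frac{328}{3} \approx 109.33$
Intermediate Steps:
$x{\left(R,J \right)} = - \frac{R}{3}$ ($x{\left(R,J \right)} = \frac{R}{-3} = R \left(- \frac{1}{3}\right) = - \frac{R}{3}$)
$j{\left(T \right)} = -2$
$c = -8$ ($c = \left(-2\right) 4 = -8$)
$g{\left(Y,b \right)} = - \frac{14}{3}$ ($g{\left(Y,b \right)} = -2 + \frac{1}{3} \left(-8\right) = -2 - \frac{8}{3} = - \frac{14}{3}$)
$\left(g{\left(F,j{\left(x{\left(0,\left(5 + 6\right) 5 \right)} \right)} \right)} - 9\right) c = \left(- \frac{14}{3} - 9\right) \left(-8\right) = \left(- \frac{41}{3}\right) \left(-8\right) = \frac{328}{3}$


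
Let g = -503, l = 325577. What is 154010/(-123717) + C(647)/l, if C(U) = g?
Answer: -50204343421/40279409709 ≈ -1.2464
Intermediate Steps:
C(U) = -503
154010/(-123717) + C(647)/l = 154010/(-123717) - 503/325577 = 154010*(-1/123717) - 503*1/325577 = -154010/123717 - 503/325577 = -50204343421/40279409709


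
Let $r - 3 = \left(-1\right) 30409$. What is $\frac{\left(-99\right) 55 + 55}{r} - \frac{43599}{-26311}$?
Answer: $\frac{733743742}{400006133} \approx 1.8343$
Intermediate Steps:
$r = -30406$ ($r = 3 - 30409 = -30406$)
$\frac{\left(-99\right) 55 + 55}{r} - \frac{43599}{-26311} = \frac{\left(-99\right) 55 + 55}{-30406} - \frac{43599}{-26311} = \left(-5445 + 55\right) \left(- \frac{1}{30406}\right) - - \frac{43599}{26311} = \left(-5390\right) \left(- \frac{1}{30406}\right) + \frac{43599}{26311} = \frac{2695}{15203} + \frac{43599}{26311} = \frac{733743742}{400006133}$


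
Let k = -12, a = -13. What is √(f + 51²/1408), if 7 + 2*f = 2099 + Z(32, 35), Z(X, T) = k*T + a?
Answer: √25751814/176 ≈ 28.833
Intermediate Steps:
Z(X, T) = -13 - 12*T (Z(X, T) = -12*T - 13 = -13 - 12*T)
f = 1659/2 (f = -7/2 + (2099 + (-13 - 12*35))/2 = -7/2 + (2099 + (-13 - 420))/2 = -7/2 + (2099 - 433)/2 = -7/2 + (½)*1666 = -7/2 + 833 = 1659/2 ≈ 829.50)
√(f + 51²/1408) = √(1659/2 + 51²/1408) = √(1659/2 + 2601*(1/1408)) = √(1659/2 + 2601/1408) = √(1170537/1408) = √25751814/176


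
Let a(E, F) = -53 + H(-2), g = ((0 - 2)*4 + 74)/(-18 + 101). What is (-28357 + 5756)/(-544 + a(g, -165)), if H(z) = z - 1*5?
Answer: 22601/604 ≈ 37.419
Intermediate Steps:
H(z) = -5 + z (H(z) = z - 5 = -5 + z)
g = 66/83 (g = (-2*4 + 74)/83 = (-8 + 74)*(1/83) = 66*(1/83) = 66/83 ≈ 0.79518)
a(E, F) = -60 (a(E, F) = -53 + (-5 - 2) = -53 - 7 = -60)
(-28357 + 5756)/(-544 + a(g, -165)) = (-28357 + 5756)/(-544 - 60) = -22601/(-604) = -22601*(-1/604) = 22601/604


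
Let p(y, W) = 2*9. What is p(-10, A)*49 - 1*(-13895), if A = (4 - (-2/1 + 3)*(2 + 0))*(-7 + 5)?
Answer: 14777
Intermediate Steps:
A = -4 (A = (4 - (-2*1 + 3)*2)*(-2) = (4 - (-2 + 3)*2)*(-2) = (4 - 2)*(-2) = 2*(-2) = -4)
p(y, W) = 18
p(-10, A)*49 - 1*(-13895) = 18*49 - 1*(-13895) = 882 + 13895 = 14777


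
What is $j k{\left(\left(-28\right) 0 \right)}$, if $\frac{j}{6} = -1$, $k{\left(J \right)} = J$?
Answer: $0$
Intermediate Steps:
$j = -6$ ($j = 6 \left(-1\right) = -6$)
$j k{\left(\left(-28\right) 0 \right)} = - 6 \left(\left(-28\right) 0\right) = \left(-6\right) 0 = 0$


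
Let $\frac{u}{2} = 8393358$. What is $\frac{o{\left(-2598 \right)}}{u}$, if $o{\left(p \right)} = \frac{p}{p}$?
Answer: $\frac{1}{16786716} \approx 5.9571 \cdot 10^{-8}$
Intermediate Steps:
$u = 16786716$ ($u = 2 \cdot 8393358 = 16786716$)
$o{\left(p \right)} = 1$
$\frac{o{\left(-2598 \right)}}{u} = 1 \cdot \frac{1}{16786716} = \frac{1}{16786716}$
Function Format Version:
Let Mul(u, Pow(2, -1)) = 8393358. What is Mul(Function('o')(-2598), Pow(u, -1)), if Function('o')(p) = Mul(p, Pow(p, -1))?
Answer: Rational(1, 16786716) ≈ 5.9571e-8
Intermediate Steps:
u = 16786716 (u = Mul(2, 8393358) = 16786716)
Function('o')(p) = 1
Mul(Function('o')(-2598), Pow(u, -1)) = Mul(1, Pow(16786716, -1)) = Mul(1, Rational(1, 16786716)) = Rational(1, 16786716)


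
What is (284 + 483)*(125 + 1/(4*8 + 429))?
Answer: 44199142/461 ≈ 95877.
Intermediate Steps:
(284 + 483)*(125 + 1/(4*8 + 429)) = 767*(125 + 1/(32 + 429)) = 767*(125 + 1/461) = 767*(57626/461) = 44199142/461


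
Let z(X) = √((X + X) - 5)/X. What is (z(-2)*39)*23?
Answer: -2691*I/2 ≈ -1345.5*I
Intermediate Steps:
z(X) = √(-5 + 2*X)/X (z(X) = √(2*X - 5)/X = √(-5 + 2*X)/X)
(z(-2)*39)*23 = ((√(-5 + 2*(-2))/(-2))*39)*23 = (-√(-5 - 4)/2*39)*23 = (-3*I/2*39)*23 = -117*I/2*23 = -2691*I/2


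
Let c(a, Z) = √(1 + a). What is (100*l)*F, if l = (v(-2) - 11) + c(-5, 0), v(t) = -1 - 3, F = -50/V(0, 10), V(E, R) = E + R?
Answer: 7500 - 1000*I ≈ 7500.0 - 1000.0*I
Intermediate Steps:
F = -5 (F = -50/(0 + 10) = -50/10 = -50*⅒ = -5)
v(t) = -4
l = -15 + 2*I (l = (-4 - 11) + √(1 - 5) = -15 + √(-4) = -15 + 2*I ≈ -15.0 + 2.0*I)
(100*l)*F = (100*(-15 + 2*I))*(-5) = (-1500 + 200*I)*(-5) = 7500 - 1000*I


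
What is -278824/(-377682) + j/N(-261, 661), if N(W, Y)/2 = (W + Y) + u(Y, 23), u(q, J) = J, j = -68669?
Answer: -4283193359/53253162 ≈ -80.431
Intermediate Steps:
N(W, Y) = 46 + 2*W + 2*Y (N(W, Y) = 2*((W + Y) + 23) = 2*(23 + W + Y) = 46 + 2*W + 2*Y)
-278824/(-377682) + j/N(-261, 661) = -278824/(-377682) - 68669/(46 + 2*(-261) + 2*661) = -278824*(-1/377682) - 68669/(46 - 522 + 1322) = 139412/188841 - 68669/846 = -4283193359/53253162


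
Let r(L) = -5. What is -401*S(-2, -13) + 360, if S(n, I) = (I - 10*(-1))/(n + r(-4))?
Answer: 1317/7 ≈ 188.14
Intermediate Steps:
S(n, I) = (10 + I)/(-5 + n) (S(n, I) = (I - 10*(-1))/(n - 5) = (I + 10)/(-5 + n) = (10 + I)/(-5 + n))
-401*S(-2, -13) + 360 = -401*(10 - 13)/(-5 - 2) + 360 = -401*(-3)/(-7) + 360 = -(-401)*(-3)/7 + 360 = -401*3/7 + 360 = -1203/7 + 360 = 1317/7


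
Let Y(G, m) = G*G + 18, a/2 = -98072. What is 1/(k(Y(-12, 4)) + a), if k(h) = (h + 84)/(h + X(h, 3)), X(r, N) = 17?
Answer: -179/35109530 ≈ -5.0983e-6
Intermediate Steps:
a = -196144 (a = 2*(-98072) = -196144)
Y(G, m) = 18 + G² (Y(G, m) = G² + 18 = 18 + G²)
k(h) = (84 + h)/(17 + h) (k(h) = (h + 84)/(h + 17) = (84 + h)/(17 + h))
1/(k(Y(-12, 4)) + a) = 1/((84 + (18 + (-12)²))/(17 + (18 + (-12)²)) - 196144) = 1/((84 + (18 + 144))/(17 + (18 + 144)) - 196144) = 1/((84 + 162)/(17 + 162) - 196144) = 1/(246/179 - 196144) = 1/(-35109530/179) = -179/35109530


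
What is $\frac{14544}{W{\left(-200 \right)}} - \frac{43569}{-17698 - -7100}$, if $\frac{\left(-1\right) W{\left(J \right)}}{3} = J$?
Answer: $\frac{7511613}{264950} \approx 28.351$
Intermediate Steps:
$W{\left(J \right)} = - 3 J$
$\frac{14544}{W{\left(-200 \right)}} - \frac{43569}{-17698 - -7100} = \frac{14544}{\left(-3\right) \left(-200\right)} - \frac{43569}{-17698 - -7100} = \frac{14544}{600} - \frac{43569}{-17698 + 7100} = 14544 \cdot \frac{1}{600} - \frac{43569}{-10598} = \frac{606}{25} - - \frac{43569}{10598} = \frac{606}{25} + \frac{43569}{10598} = \frac{7511613}{264950}$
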